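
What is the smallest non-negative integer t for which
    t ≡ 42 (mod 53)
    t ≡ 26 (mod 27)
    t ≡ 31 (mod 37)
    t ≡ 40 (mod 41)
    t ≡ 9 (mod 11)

3619889

From t ≡ 42 (mod 53) write t = 42 + 53s. Substituting into t ≡ 26 (mod 27) gives 53s ≡ 11 (mod 27), and since 26⁻¹ ≡ 26 (mod 27), s ≡ 16. Hence t ≡ 42 + 53·16 = 890 (mod 1431).
From t ≡ 890 (mod 1431) write t = 890 + 1431s. Substituting into t ≡ 31 (mod 37) gives 1431s ≡ 29 (mod 37), and since 25⁻¹ ≡ 3 (mod 37), s ≡ 13. Hence t ≡ 890 + 1431·13 = 19493 (mod 52947).
From t ≡ 19493 (mod 52947) write t = 19493 + 52947s. Substituting into t ≡ 40 (mod 41) gives 52947s ≡ 22 (mod 41), and since 16⁻¹ ≡ 18 (mod 41), s ≡ 27. Hence t ≡ 19493 + 52947·27 = 1449062 (mod 2170827).
From t ≡ 1449062 (mod 2170827) write t = 1449062 + 2170827s. Substituting into t ≡ 9 (mod 11) gives 2170827s ≡ 10 (mod 11), and since 10⁻¹ ≡ 10 (mod 11), s ≡ 1. Hence t ≡ 1449062 + 2170827·1 = 3619889 (mod 23879097).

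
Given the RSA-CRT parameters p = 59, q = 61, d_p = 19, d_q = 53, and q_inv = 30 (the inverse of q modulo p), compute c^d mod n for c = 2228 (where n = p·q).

m₁ = c^(d_p) mod p: c ≡ 45 (mod 59), and 45^19 mod 59 = 9.
m₂ = c^(d_q) mod q: c ≡ 32 (mod 61), and 32^53 mod 61 = 40.
h = q_inv·(m₁ − m₂) mod p = 30·(9 − 40) mod 59 = 14.
m = m₂ + h·q = 40 + 14·61 = 894.

894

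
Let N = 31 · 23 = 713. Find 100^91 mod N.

Mod 31: 100 ≡ 7; by Fermat, exponent reduces to 91 mod 30 = 1; 7^1 ≡ 7 (mod 31).
Mod 23: 100 ≡ 8; by Fermat, exponent reduces to 91 mod 22 = 3; 8^3 ≡ 6 (mod 23).
Combine by CRT: x ≡ 7 (mod 31), x ≡ 6 (mod 23) ⇒ x ≡ 627 (mod 713).

627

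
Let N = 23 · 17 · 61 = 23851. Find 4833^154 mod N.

12674

Mod 23: 4833 ≡ 3; since 22 | 154, by Fermat 3^154 ≡ 1 (mod 23).
Mod 17: 4833 ≡ 5; by Fermat, exponent reduces to 154 mod 16 = 10; 5^10 ≡ 9 (mod 17).
Mod 61: 4833 ≡ 14; by Fermat, exponent reduces to 154 mod 60 = 34; 14^34 ≡ 47 (mod 61).
Combine by CRT: x ≡ 1 (mod 23), x ≡ 9 (mod 17), x ≡ 47 (mod 61) ⇒ x ≡ 12674 (mod 23851).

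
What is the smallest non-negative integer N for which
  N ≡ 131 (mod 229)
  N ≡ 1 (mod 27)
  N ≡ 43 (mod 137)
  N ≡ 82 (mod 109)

40848922

The moduli are pairwise coprime; M = 229·27·137·109 = 92330739.
M/229 = 403191; 403191 ≡ 151 (mod 229); 151·91 ≡ 1, so inverse 91.
M/27 = 3419657; 3419657 ≡ 26 (mod 27); 26·26 ≡ 1, so inverse 26.
M/137 = 673947; 673947 ≡ 44 (mod 137); 44·109 ≡ 1, so inverse 109.
M/109 = 847071; 847071 ≡ 32 (mod 109); 32·92 ≡ 1, so inverse 92.
N ≡ 131·403191·91 + 1·3419657·26 + 43·673947·109 + 82·847071·92 = 14444444206.
14444444206 mod 92330739 = 40848922.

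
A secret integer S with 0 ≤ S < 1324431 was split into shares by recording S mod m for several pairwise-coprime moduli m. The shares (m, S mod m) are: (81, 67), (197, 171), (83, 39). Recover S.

518872

From S ≡ 67 (mod 81) write S = 67 + 81t. Substituting into S ≡ 171 (mod 197) gives 81t ≡ 104 (mod 197), and since 81⁻¹ ≡ 90 (mod 197), t ≡ 101. Hence S ≡ 67 + 81·101 = 8248 (mod 15957).
From S ≡ 8248 (mod 15957) write S = 8248 + 15957t. Substituting into S ≡ 39 (mod 83) gives 15957t ≡ 8 (mod 83), and since 21⁻¹ ≡ 4 (mod 83), t ≡ 32. Hence S ≡ 8248 + 15957·32 = 518872 (mod 1324431).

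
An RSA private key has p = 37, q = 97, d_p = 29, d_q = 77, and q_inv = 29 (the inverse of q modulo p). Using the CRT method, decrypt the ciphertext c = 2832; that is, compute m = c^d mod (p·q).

m₁ = c^(d_p) mod p: c ≡ 20 (mod 37), and 20^29 mod 37 = 32.
m₂ = c^(d_q) mod q: c ≡ 19 (mod 97), and 19^77 mod 97 = 52.
h = q_inv·(m₁ − m₂) mod p = 29·(32 − 52) mod 37 = 12.
m = m₂ + h·q = 52 + 12·97 = 1216.

1216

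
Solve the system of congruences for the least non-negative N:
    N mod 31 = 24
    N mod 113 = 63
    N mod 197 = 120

460312

The moduli are pairwise coprime; M = 31·113·197 = 690091.
M/31 = 22261; 22261 ≡ 3 (mod 31); 3·21 ≡ 1, so inverse 21.
M/113 = 6107; 6107 ≡ 5 (mod 113); 5·68 ≡ 1, so inverse 68.
M/197 = 3503; 3503 ≡ 154 (mod 197); 154·142 ≡ 1, so inverse 142.
N ≡ 24·22261·21 + 63·6107·68 + 120·3503·142 = 97073052.
97073052 mod 690091 = 460312.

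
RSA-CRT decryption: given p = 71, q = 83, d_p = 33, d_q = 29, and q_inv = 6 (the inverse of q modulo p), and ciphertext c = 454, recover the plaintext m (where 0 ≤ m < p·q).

m₁ = c^(d_p) mod p: c ≡ 28 (mod 71), and 28^33 mod 71 = 47.
m₂ = c^(d_q) mod q: c ≡ 39 (mod 83), and 39^29 mod 83 = 34.
h = q_inv·(m₁ − m₂) mod p = 6·(47 − 34) mod 71 = 7.
m = m₂ + h·q = 34 + 7·83 = 615.

615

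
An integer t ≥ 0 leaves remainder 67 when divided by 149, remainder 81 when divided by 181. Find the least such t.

18543

Combine the congruences pairwise.
From t ≡ 67 (mod 149) write t = 67 + 149s. Substituting into t ≡ 81 (mod 181) gives 149s ≡ 14 (mod 181), and since 149⁻¹ ≡ 164 (mod 181), s ≡ 124. Hence t ≡ 67 + 149·124 = 18543 (mod 26969).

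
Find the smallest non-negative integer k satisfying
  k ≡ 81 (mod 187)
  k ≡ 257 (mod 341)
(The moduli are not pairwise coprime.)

4008

Combine the congruences pairwise.
gcd(187, 341) = 11 and 11 | (257 − 81), so the pair is consistent; merging gives k ≡ 4008 (mod 5797), where 5797 = lcm(187, 341).
The solution is unique modulo lcm(187, 341) = 5797.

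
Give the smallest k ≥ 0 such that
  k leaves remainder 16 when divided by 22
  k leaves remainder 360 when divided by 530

gcd(22, 530) = 2 and 2 | (360 − 16), so the pair is consistent; merging gives k ≡ 2480 (mod 5830), where 5830 = lcm(22, 530).
The solution is unique modulo lcm(22, 530) = 5830.

2480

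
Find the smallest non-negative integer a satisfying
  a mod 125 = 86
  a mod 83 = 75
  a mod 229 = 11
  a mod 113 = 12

22625211

The moduli are pairwise coprime; N = 125·83·229·113 = 268473875.
N/125 = 2147791; 2147791 ≡ 41 (mod 125); 41·61 ≡ 1, so inverse 61.
N/83 = 3234625; 3234625 ≡ 32 (mod 83); 32·13 ≡ 1, so inverse 13.
N/229 = 1172375; 1172375 ≡ 124 (mod 229); 124·205 ≡ 1, so inverse 205.
N/113 = 2375875; 2375875 ≡ 50 (mod 113); 50·52 ≡ 1, so inverse 52.
a ≡ 86·2147791·61 + 75·3234625·13 + 11·1172375·205 + 12·2375875·52 = 18547322586.
18547322586 mod 268473875 = 22625211.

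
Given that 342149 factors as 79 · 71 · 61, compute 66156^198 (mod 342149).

108396

Mod 79: 66156 ≡ 33; by Fermat, exponent reduces to 198 mod 78 = 42; 33^42 ≡ 8 (mod 79).
Mod 71: 66156 ≡ 55; by Fermat, exponent reduces to 198 mod 70 = 58; 55^58 ≡ 50 (mod 71).
Mod 61: 66156 ≡ 32; by Fermat, exponent reduces to 198 mod 60 = 18; 32^18 ≡ 60 (mod 61).
Combine by CRT: x ≡ 8 (mod 79), x ≡ 50 (mod 71), x ≡ 60 (mod 61) ⇒ x ≡ 108396 (mod 342149).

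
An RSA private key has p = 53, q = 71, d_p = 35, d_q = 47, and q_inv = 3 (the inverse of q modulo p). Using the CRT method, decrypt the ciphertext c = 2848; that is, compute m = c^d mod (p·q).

286

m₁ = c^(d_p) mod p: c ≡ 39 (mod 53), and 39^35 mod 53 = 21.
m₂ = c^(d_q) mod q: c ≡ 8 (mod 71), and 8^47 mod 71 = 2.
h = q_inv·(m₁ − m₂) mod p = 3·(21 − 2) mod 53 = 4.
m = m₂ + h·q = 2 + 4·71 = 286.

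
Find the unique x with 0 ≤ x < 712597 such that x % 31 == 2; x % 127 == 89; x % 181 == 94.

The moduli are pairwise coprime; N = 31·127·181 = 712597.
N/31 = 22987; 22987 ≡ 16 (mod 31); 16·2 ≡ 1, so inverse 2.
N/127 = 5611; 5611 ≡ 23 (mod 127); 23·116 ≡ 1, so inverse 116.
N/181 = 3937; 3937 ≡ 136 (mod 181); 136·4 ≡ 1, so inverse 4.
x ≡ 2·22987·2 + 89·5611·116 + 94·3937·4 = 59500224.
59500224 mod 712597 = 354673.

354673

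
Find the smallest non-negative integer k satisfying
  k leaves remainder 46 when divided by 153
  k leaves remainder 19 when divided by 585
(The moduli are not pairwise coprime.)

9379

gcd(153, 585) = 9 and 9 | (19 − 46), so the pair is consistent; merging gives k ≡ 9379 (mod 9945), where 9945 = lcm(153, 585).
The solution is unique modulo lcm(153, 585) = 9945.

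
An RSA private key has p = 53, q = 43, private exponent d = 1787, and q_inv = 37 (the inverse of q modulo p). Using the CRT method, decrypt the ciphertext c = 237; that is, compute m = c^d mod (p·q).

d_p = d mod (p−1) = 1787 mod 52 = 19; d_q = d mod (q−1) = 23.
m₁ = c^(d_p) mod p: c ≡ 25 (mod 53), and 25^19 mod 53 = 6.
m₂ = c^(d_q) mod q: c ≡ 22 (mod 43), and 22^23 mod 43 = 32.
h = q_inv·(m₁ − m₂) mod p = 37·(6 − 32) mod 53 = 45.
m = m₂ + h·q = 32 + 45·43 = 1967.

1967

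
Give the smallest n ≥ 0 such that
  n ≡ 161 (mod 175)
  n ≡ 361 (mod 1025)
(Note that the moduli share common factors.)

Combine the congruences pairwise.
gcd(175, 1025) = 25 and 25 | (361 − 161), so the pair is consistent; merging gives n ≡ 1386 (mod 7175), where 7175 = lcm(175, 1025).
The solution is unique modulo lcm(175, 1025) = 7175.

1386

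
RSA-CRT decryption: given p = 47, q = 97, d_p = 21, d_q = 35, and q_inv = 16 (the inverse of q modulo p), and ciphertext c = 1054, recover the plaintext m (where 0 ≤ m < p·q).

2160

m₁ = c^(d_p) mod p: c ≡ 20 (mod 47), and 20^21 mod 47 = 45.
m₂ = c^(d_q) mod q: c ≡ 84 (mod 97), and 84^35 mod 97 = 26.
h = q_inv·(m₁ − m₂) mod p = 16·(45 − 26) mod 47 = 22.
m = m₂ + h·q = 26 + 22·97 = 2160.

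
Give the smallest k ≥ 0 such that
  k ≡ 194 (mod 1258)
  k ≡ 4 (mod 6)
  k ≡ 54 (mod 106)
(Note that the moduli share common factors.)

146122

gcd(1258, 6) = 2 and 2 | (4 − 194), so the pair is consistent; merging gives k ≡ 2710 (mod 3774), where 3774 = lcm(1258, 6).
gcd(3774, 106) = 2 and 2 | (54 − 2710), so the pair is consistent; merging gives k ≡ 146122 (mod 200022), where 200022 = lcm(3774, 106).
The solution is unique modulo lcm(1258, 6, 106) = 200022.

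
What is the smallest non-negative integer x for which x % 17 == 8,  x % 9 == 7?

25

From x ≡ 8 (mod 17) write x = 8 + 17t. Substituting into x ≡ 7 (mod 9) gives 17t ≡ 8 (mod 9), and since 8⁻¹ ≡ 8 (mod 9), t ≡ 1. Hence x ≡ 8 + 17·1 = 25 (mod 153).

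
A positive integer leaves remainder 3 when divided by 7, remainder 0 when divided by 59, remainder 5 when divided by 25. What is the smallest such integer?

The moduli are pairwise coprime; N = 7·59·25 = 10325.
N/7 = 1475; 1475 ≡ 5 (mod 7); 5·3 ≡ 1, so inverse 3.
N/59 = 175; 175 ≡ 57 (mod 59); 57·29 ≡ 1, so inverse 29.
N/25 = 413; 413 ≡ 13 (mod 25); 13·2 ≡ 1, so inverse 2.
t ≡ 3·1475·3 + 0·175·29 + 5·413·2 = 17405.
17405 mod 10325 = 7080.

7080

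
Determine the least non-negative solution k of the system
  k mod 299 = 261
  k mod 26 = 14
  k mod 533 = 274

7736

gcd(299, 26) = 13 and 13 | (14 − 261), so the pair is consistent; merging gives k ≡ 560 (mod 598), where 598 = lcm(299, 26).
gcd(598, 533) = 13 and 13 | (274 − 560), so the pair is consistent; merging gives k ≡ 7736 (mod 24518), where 24518 = lcm(598, 533).
The solution is unique modulo lcm(299, 26, 533) = 24518.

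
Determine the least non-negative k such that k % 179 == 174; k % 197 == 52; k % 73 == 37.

From k ≡ 174 (mod 179) write k = 174 + 179t. Substituting into k ≡ 52 (mod 197) gives 179t ≡ 75 (mod 197), and since 179⁻¹ ≡ 186 (mod 197), t ≡ 160. Hence k ≡ 174 + 179·160 = 28814 (mod 35263).
From k ≡ 28814 (mod 35263) write k = 28814 + 35263t. Substituting into k ≡ 37 (mod 73) gives 35263t ≡ 58 (mod 73), and since 4⁻¹ ≡ 55 (mod 73), t ≡ 51. Hence k ≡ 28814 + 35263·51 = 1827227 (mod 2574199).

1827227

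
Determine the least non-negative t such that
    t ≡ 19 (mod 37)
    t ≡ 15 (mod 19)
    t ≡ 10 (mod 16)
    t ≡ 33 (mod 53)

110538

Combine the congruences pairwise.
From t ≡ 19 (mod 37) write t = 19 + 37s. Substituting into t ≡ 15 (mod 19) gives 37s ≡ 15 (mod 19), and since 18⁻¹ ≡ 18 (mod 19), s ≡ 4. Hence t ≡ 19 + 37·4 = 167 (mod 703).
From t ≡ 167 (mod 703) write t = 167 + 703s. Substituting into t ≡ 10 (mod 16) gives 703s ≡ 3 (mod 16), and since 15⁻¹ ≡ 15 (mod 16), s ≡ 13. Hence t ≡ 167 + 703·13 = 9306 (mod 11248).
From t ≡ 9306 (mod 11248) write t = 9306 + 11248s. Substituting into t ≡ 33 (mod 53) gives 11248s ≡ 2 (mod 53), and since 12⁻¹ ≡ 31 (mod 53), s ≡ 9. Hence t ≡ 9306 + 11248·9 = 110538 (mod 596144).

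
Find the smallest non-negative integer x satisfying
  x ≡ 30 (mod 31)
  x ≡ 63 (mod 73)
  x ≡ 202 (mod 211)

413973

The moduli are pairwise coprime; N = 31·73·211 = 477493.
N/31 = 15403; 15403 ≡ 27 (mod 31); 27·23 ≡ 1, so inverse 23.
N/73 = 6541; 6541 ≡ 44 (mod 73); 44·5 ≡ 1, so inverse 5.
N/211 = 2263; 2263 ≡ 153 (mod 211); 153·40 ≡ 1, so inverse 40.
x ≡ 30·15403·23 + 63·6541·5 + 202·2263·40 = 30973525.
30973525 mod 477493 = 413973.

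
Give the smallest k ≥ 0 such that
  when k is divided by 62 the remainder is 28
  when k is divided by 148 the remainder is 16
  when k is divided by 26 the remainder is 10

Combine the congruences pairwise.
gcd(62, 148) = 2 and 2 | (16 − 28), so the pair is consistent; merging gives k ≡ 2384 (mod 4588), where 4588 = lcm(62, 148).
gcd(4588, 26) = 2 and 2 | (10 − 2384), so the pair is consistent; merging gives k ≡ 39088 (mod 59644), where 59644 = lcm(4588, 26).
The solution is unique modulo lcm(62, 148, 26) = 59644.

39088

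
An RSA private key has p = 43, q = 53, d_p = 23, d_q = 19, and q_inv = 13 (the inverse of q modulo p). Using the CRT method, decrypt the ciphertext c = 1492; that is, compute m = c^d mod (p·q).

562

m₁ = c^(d_p) mod p: c ≡ 30 (mod 43), and 30^23 mod 43 = 3.
m₂ = c^(d_q) mod q: c ≡ 8 (mod 53), and 8^19 mod 53 = 32.
h = q_inv·(m₁ − m₂) mod p = 13·(3 − 32) mod 43 = 10.
m = m₂ + h·q = 32 + 10·53 = 562.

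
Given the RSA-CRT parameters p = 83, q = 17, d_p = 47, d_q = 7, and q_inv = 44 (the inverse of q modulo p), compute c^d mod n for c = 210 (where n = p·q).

1340

m₁ = c^(d_p) mod p: c ≡ 44 (mod 83), and 44^47 mod 83 = 12.
m₂ = c^(d_q) mod q: c ≡ 6 (mod 17), and 6^7 mod 17 = 14.
h = q_inv·(m₁ − m₂) mod p = 44·(12 − 14) mod 83 = 78.
m = m₂ + h·q = 14 + 78·17 = 1340.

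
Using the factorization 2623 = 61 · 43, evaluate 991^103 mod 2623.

Mod 61: 991 ≡ 15; by Fermat, exponent reduces to 103 mod 60 = 43; 15^43 ≡ 16 (mod 61).
Mod 43: 991 ≡ 2; by Fermat, exponent reduces to 103 mod 42 = 19; 2^19 ≡ 32 (mod 43).
Combine by CRT: x ≡ 16 (mod 61), x ≡ 32 (mod 43) ⇒ x ≡ 1236 (mod 2623).

1236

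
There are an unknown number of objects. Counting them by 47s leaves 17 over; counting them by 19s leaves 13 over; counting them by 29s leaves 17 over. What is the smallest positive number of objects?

Combine the congruences pairwise.
From N ≡ 17 (mod 47) write N = 17 + 47t. Substituting into N ≡ 13 (mod 19) gives 47t ≡ 15 (mod 19), and since 9⁻¹ ≡ 17 (mod 19), t ≡ 8. Hence N ≡ 17 + 47·8 = 393 (mod 893).
From N ≡ 393 (mod 893) write N = 393 + 893t. Substituting into N ≡ 17 (mod 29) gives 893t ≡ 1 (mod 29), and since 23⁻¹ ≡ 24 (mod 29), t ≡ 24. Hence N ≡ 393 + 893·24 = 21825 (mod 25897).

21825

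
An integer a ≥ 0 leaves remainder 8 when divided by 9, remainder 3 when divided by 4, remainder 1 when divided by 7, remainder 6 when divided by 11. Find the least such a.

2591

Combine the congruences pairwise.
From a ≡ 8 (mod 9) write a = 8 + 9t. Substituting into a ≡ 3 (mod 4) gives 9t ≡ 3 (mod 4), and since 1⁻¹ ≡ 1 (mod 4), t ≡ 3. Hence a ≡ 8 + 9·3 = 35 (mod 36).
From a ≡ 35 (mod 36) write a = 35 + 36t. Substituting into a ≡ 1 (mod 7) gives 36t ≡ 1 (mod 7), and since 1⁻¹ ≡ 1 (mod 7), t ≡ 1. Hence a ≡ 35 + 36·1 = 71 (mod 252).
From a ≡ 71 (mod 252) write a = 71 + 252t. Substituting into a ≡ 6 (mod 11) gives 252t ≡ 1 (mod 11), and since 10⁻¹ ≡ 10 (mod 11), t ≡ 10. Hence a ≡ 71 + 252·10 = 2591 (mod 2772).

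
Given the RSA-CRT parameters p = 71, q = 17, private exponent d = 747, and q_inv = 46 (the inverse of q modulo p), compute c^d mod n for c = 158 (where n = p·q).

453

d_p = d mod (p−1) = 747 mod 70 = 47; d_q = d mod (q−1) = 11.
m₁ = c^(d_p) mod p: c ≡ 16 (mod 71), and 16^47 mod 71 = 27.
m₂ = c^(d_q) mod q: c ≡ 5 (mod 17), and 5^11 mod 17 = 11.
h = q_inv·(m₁ − m₂) mod p = 46·(27 − 11) mod 71 = 26.
m = m₂ + h·q = 11 + 26·17 = 453.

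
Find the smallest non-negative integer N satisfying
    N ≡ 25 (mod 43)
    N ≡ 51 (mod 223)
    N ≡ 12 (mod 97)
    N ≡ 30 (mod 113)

61865157

The moduli are pairwise coprime; M = 43·223·97·113 = 105105029.
M/43 = 2444303; 2444303 ≡ 11 (mod 43); 11·4 ≡ 1, so inverse 4.
M/223 = 471323; 471323 ≡ 124 (mod 223); 124·9 ≡ 1, so inverse 9.
M/97 = 1083557; 1083557 ≡ 67 (mod 97); 67·42 ≡ 1, so inverse 42.
M/113 = 930133; 930133 ≡ 30 (mod 113); 30·49 ≡ 1, so inverse 49.
N ≡ 25·2444303·4 + 51·471323·9 + 12·1083557·42 + 30·930133·49 = 2374175795.
2374175795 mod 105105029 = 61865157.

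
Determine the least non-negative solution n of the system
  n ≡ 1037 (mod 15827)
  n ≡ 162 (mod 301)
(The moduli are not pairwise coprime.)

602463

gcd(15827, 301) = 7 and 7 | (162 − 1037), so the pair is consistent; merging gives n ≡ 602463 (mod 680561), where 680561 = lcm(15827, 301).
The solution is unique modulo lcm(15827, 301) = 680561.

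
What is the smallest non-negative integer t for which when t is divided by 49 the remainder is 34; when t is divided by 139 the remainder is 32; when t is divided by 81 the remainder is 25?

The moduli are pairwise coprime; N = 49·139·81 = 551691.
N/49 = 11259; 11259 ≡ 38 (mod 49); 38·40 ≡ 1, so inverse 40.
N/139 = 3969; 3969 ≡ 77 (mod 139); 77·65 ≡ 1, so inverse 65.
N/81 = 6811; 6811 ≡ 7 (mod 81); 7·58 ≡ 1, so inverse 58.
t ≡ 34·11259·40 + 32·3969·65 + 25·6811·58 = 33443710.
33443710 mod 551691 = 342250.

342250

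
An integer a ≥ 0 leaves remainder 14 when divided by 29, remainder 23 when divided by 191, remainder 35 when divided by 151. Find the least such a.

The moduli are pairwise coprime; N = 29·191·151 = 836389.
N/29 = 28841; 28841 ≡ 15 (mod 29); 15·2 ≡ 1, so inverse 2.
N/191 = 4379; 4379 ≡ 177 (mod 191); 177·150 ≡ 1, so inverse 150.
N/151 = 5539; 5539 ≡ 103 (mod 151); 103·22 ≡ 1, so inverse 22.
a ≡ 14·28841·2 + 23·4379·150 + 35·5539·22 = 20180128.
20180128 mod 836389 = 106792.

106792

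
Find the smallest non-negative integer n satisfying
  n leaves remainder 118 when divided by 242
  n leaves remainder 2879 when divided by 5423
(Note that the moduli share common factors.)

gcd(242, 5423) = 11 and 11 | (2879 − 118), so the pair is consistent; merging gives n ≡ 116762 (mod 119306), where 119306 = lcm(242, 5423).
The solution is unique modulo lcm(242, 5423) = 119306.

116762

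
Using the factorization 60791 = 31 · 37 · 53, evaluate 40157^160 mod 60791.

Mod 31: 40157 ≡ 12; by Fermat, exponent reduces to 160 mod 30 = 10; 12^10 ≡ 25 (mod 31).
Mod 37: 40157 ≡ 12; by Fermat, exponent reduces to 160 mod 36 = 16; 12^16 ≡ 9 (mod 37).
Mod 53: 40157 ≡ 36; by Fermat, exponent reduces to 160 mod 52 = 4; 36^4 ≡ 46 (mod 53).
Combine by CRT: x ≡ 25 (mod 31), x ≡ 9 (mod 37), x ≡ 46 (mod 53) ⇒ x ≡ 17695 (mod 60791).

17695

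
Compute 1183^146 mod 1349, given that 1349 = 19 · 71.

1222

Mod 19: 1183 ≡ 5; by Fermat, exponent reduces to 146 mod 18 = 2; 5^2 ≡ 6 (mod 19).
Mod 71: 1183 ≡ 47; by Fermat, exponent reduces to 146 mod 70 = 6; 47^6 ≡ 15 (mod 71).
Combine by CRT: x ≡ 6 (mod 19), x ≡ 15 (mod 71) ⇒ x ≡ 1222 (mod 1349).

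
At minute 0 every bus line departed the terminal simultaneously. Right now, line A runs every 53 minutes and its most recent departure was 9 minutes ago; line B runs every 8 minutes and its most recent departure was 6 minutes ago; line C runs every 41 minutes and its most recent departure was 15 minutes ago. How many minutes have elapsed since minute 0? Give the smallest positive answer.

From t ≡ 9 (mod 53) write t = 9 + 53s. Substituting into t ≡ 6 (mod 8) gives 53s ≡ 5 (mod 8), and since 5⁻¹ ≡ 5 (mod 8), s ≡ 1. Hence t ≡ 9 + 53·1 = 62 (mod 424).
From t ≡ 62 (mod 424) write t = 62 + 424s. Substituting into t ≡ 15 (mod 41) gives 424s ≡ 35 (mod 41), and since 14⁻¹ ≡ 3 (mod 41), s ≡ 23. Hence t ≡ 62 + 424·23 = 9814 (mod 17384).

9814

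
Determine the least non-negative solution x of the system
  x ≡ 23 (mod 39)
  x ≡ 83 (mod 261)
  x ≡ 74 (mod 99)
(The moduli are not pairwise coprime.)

35318

gcd(39, 261) = 3 and 3 | (83 − 23), so the pair is consistent; merging gives x ≡ 1388 (mod 3393), where 3393 = lcm(39, 261).
gcd(3393, 99) = 9 and 9 | (74 − 1388), so the pair is consistent; merging gives x ≡ 35318 (mod 37323), where 37323 = lcm(3393, 99).
The solution is unique modulo lcm(39, 261, 99) = 37323.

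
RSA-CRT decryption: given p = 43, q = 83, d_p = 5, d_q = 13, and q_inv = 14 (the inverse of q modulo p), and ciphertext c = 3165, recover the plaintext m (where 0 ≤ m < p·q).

476

m₁ = c^(d_p) mod p: c ≡ 26 (mod 43), and 26^5 mod 43 = 3.
m₂ = c^(d_q) mod q: c ≡ 11 (mod 83), and 11^13 mod 83 = 61.
h = q_inv·(m₁ − m₂) mod p = 14·(3 − 61) mod 43 = 5.
m = m₂ + h·q = 61 + 5·83 = 476.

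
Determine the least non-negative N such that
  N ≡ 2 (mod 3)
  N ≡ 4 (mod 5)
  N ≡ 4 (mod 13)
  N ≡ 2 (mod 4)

134

From N ≡ 2 (mod 3) write N = 2 + 3t. Substituting into N ≡ 4 (mod 5) gives 3t ≡ 2 (mod 5), and since 3⁻¹ ≡ 2 (mod 5), t ≡ 4. Hence N ≡ 2 + 3·4 = 14 (mod 15).
From N ≡ 14 (mod 15) write N = 14 + 15t. Substituting into N ≡ 4 (mod 13) gives 15t ≡ 3 (mod 13), and since 2⁻¹ ≡ 7 (mod 13), t ≡ 8. Hence N ≡ 14 + 15·8 = 134 (mod 195).
From N ≡ 134 (mod 195) write N = 134 + 195t. Substituting into N ≡ 2 (mod 4) gives 195t ≡ 0 (mod 4), and since 3⁻¹ ≡ 3 (mod 4), t ≡ 0. Hence N ≡ 134 + 195·0 = 134 (mod 780).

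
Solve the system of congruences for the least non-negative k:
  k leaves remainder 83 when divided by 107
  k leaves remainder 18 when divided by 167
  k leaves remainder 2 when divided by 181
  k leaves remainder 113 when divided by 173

From k ≡ 83 (mod 107) write k = 83 + 107t. Substituting into k ≡ 18 (mod 167) gives 107t ≡ 102 (mod 167), and since 107⁻¹ ≡ 64 (mod 167), t ≡ 15. Hence k ≡ 83 + 107·15 = 1688 (mod 17869).
From k ≡ 1688 (mod 17869) write k = 1688 + 17869t. Substituting into k ≡ 2 (mod 181) gives 17869t ≡ 124 (mod 181), and since 131⁻¹ ≡ 76 (mod 181), t ≡ 12. Hence k ≡ 1688 + 17869·12 = 216116 (mod 3234289).
From k ≡ 216116 (mod 3234289) write k = 216116 + 3234289t. Substituting into k ≡ 113 (mod 173) gives 3234289t ≡ 74 (mod 173), and since 54⁻¹ ≡ 157 (mod 173), t ≡ 27. Hence k ≡ 216116 + 3234289·27 = 87541919 (mod 559531997).

87541919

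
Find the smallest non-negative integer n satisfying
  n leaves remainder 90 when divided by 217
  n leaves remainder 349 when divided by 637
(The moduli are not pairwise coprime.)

2260

gcd(217, 637) = 7 and 7 | (349 − 90), so the pair is consistent; merging gives n ≡ 2260 (mod 19747), where 19747 = lcm(217, 637).
The solution is unique modulo lcm(217, 637) = 19747.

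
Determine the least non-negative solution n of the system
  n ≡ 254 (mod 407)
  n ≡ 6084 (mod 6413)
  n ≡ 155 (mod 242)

410103

Combine the congruences pairwise.
gcd(407, 6413) = 11 and 11 | (6084 − 254), so the pair is consistent; merging gives n ≡ 172822 (mod 237281), where 237281 = lcm(407, 6413).
gcd(237281, 242) = 121 and 121 | (155 − 172822), so the pair is consistent; merging gives n ≡ 410103 (mod 474562), where 474562 = lcm(237281, 242).
The solution is unique modulo lcm(407, 6413, 242) = 474562.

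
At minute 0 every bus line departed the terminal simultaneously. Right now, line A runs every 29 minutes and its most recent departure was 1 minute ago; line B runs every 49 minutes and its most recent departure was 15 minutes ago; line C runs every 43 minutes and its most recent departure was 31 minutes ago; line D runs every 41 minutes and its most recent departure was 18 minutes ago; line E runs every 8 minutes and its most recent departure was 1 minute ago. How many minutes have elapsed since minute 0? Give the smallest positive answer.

Combine the congruences pairwise.
From t ≡ 1 (mod 29) write t = 1 + 29s. Substituting into t ≡ 15 (mod 49) gives 29s ≡ 14 (mod 49), and since 29⁻¹ ≡ 22 (mod 49), s ≡ 14. Hence t ≡ 1 + 29·14 = 407 (mod 1421).
From t ≡ 407 (mod 1421) write t = 407 + 1421s. Substituting into t ≡ 31 (mod 43) gives 1421s ≡ 11 (mod 43), and since 2⁻¹ ≡ 22 (mod 43), s ≡ 27. Hence t ≡ 407 + 1421·27 = 38774 (mod 61103).
From t ≡ 38774 (mod 61103) write t = 38774 + 61103s. Substituting into t ≡ 18 (mod 41) gives 61103s ≡ 30 (mod 41), and since 13⁻¹ ≡ 19 (mod 41), s ≡ 37. Hence t ≡ 38774 + 61103·37 = 2299585 (mod 2505223).
From t ≡ 2299585 (mod 2505223) write t = 2299585 + 2505223s. Substituting into t ≡ 1 (mod 8) gives 2505223s ≡ 0 (mod 8), and since 7⁻¹ ≡ 7 (mod 8), s ≡ 0. Hence t ≡ 2299585 + 2505223·0 = 2299585 (mod 20041784).

2299585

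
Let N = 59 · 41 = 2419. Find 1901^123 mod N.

1899

Mod 59: 1901 ≡ 13; by Fermat, exponent reduces to 123 mod 58 = 7; 13^7 ≡ 11 (mod 59).
Mod 41: 1901 ≡ 15; by Fermat, exponent reduces to 123 mod 40 = 3; 15^3 ≡ 13 (mod 41).
Combine by CRT: x ≡ 11 (mod 59), x ≡ 13 (mod 41) ⇒ x ≡ 1899 (mod 2419).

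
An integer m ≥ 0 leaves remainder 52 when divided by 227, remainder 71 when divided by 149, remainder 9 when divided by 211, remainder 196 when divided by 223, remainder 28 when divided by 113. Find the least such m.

From m ≡ 52 (mod 227) write m = 52 + 227t. Substituting into m ≡ 71 (mod 149) gives 227t ≡ 19 (mod 149), and since 78⁻¹ ≡ 128 (mod 149), t ≡ 48. Hence m ≡ 52 + 227·48 = 10948 (mod 33823).
From m ≡ 10948 (mod 33823) write m = 10948 + 33823t. Substituting into m ≡ 9 (mod 211) gives 33823t ≡ 33 (mod 211), and since 63⁻¹ ≡ 67 (mod 211), t ≡ 101. Hence m ≡ 10948 + 33823·101 = 3427071 (mod 7136653).
From m ≡ 3427071 (mod 7136653) write m = 3427071 + 7136653t. Substituting into m ≡ 196 (mod 223) gives 7136653t ≡ 189 (mod 223), and since 207⁻¹ ≡ 209 (mod 223), t ≡ 30. Hence m ≡ 3427071 + 7136653·30 = 217526661 (mod 1591473619).
From m ≡ 217526661 (mod 1591473619) write m = 217526661 + 1591473619t. Substituting into m ≡ 28 (mod 113) gives 1591473619t ≡ 62 (mod 113), and since 38⁻¹ ≡ 3 (mod 113), t ≡ 73. Hence m ≡ 217526661 + 1591473619·73 = 116395100848 (mod 179836518947).

116395100848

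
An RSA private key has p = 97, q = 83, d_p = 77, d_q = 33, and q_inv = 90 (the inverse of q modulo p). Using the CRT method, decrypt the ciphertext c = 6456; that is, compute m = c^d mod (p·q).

2138

m₁ = c^(d_p) mod p: c ≡ 54 (mod 97), and 54^77 mod 97 = 4.
m₂ = c^(d_q) mod q: c ≡ 65 (mod 83), and 65^33 mod 83 = 63.
h = q_inv·(m₁ − m₂) mod p = 90·(4 − 63) mod 97 = 25.
m = m₂ + h·q = 63 + 25·83 = 2138.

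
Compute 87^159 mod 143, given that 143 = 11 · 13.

131

Mod 11: 87 ≡ 10; by Fermat, exponent reduces to 159 mod 10 = 9; 10^9 ≡ 10 (mod 11).
Mod 13: 87 ≡ 9; by Fermat, exponent reduces to 159 mod 12 = 3; 9^3 ≡ 1 (mod 13).
Combine by CRT: x ≡ 10 (mod 11), x ≡ 1 (mod 13) ⇒ x ≡ 131 (mod 143).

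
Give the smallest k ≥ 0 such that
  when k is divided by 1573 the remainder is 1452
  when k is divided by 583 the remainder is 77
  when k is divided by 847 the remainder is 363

467060

gcd(1573, 583) = 11 and 11 | (77 − 1452), so the pair is consistent; merging gives k ≡ 50215 (mod 83369), where 83369 = lcm(1573, 583).
gcd(83369, 847) = 121 and 121 | (363 − 50215), so the pair is consistent; merging gives k ≡ 467060 (mod 583583), where 583583 = lcm(83369, 847).
The solution is unique modulo lcm(1573, 583, 847) = 583583.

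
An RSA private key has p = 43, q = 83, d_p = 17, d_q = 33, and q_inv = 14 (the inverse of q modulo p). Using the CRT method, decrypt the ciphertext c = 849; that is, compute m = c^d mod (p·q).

m₁ = c^(d_p) mod p: c ≡ 32 (mod 43), and 32^17 mod 43 = 2.
m₂ = c^(d_q) mod q: c ≡ 19 (mod 83), and 19^33 mod 83 = 24.
h = q_inv·(m₁ − m₂) mod p = 14·(2 − 24) mod 43 = 36.
m = m₂ + h·q = 24 + 36·83 = 3012.

3012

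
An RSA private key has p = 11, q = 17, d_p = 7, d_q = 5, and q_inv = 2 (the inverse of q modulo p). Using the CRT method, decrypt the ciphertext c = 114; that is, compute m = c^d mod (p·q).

m₁ = c^(d_p) mod p: c ≡ 4 (mod 11), and 4^7 mod 11 = 5.
m₂ = c^(d_q) mod q: c ≡ 12 (mod 17), and 12^5 mod 17 = 3.
h = q_inv·(m₁ − m₂) mod p = 2·(5 − 3) mod 11 = 4.
m = m₂ + h·q = 3 + 4·17 = 71.

71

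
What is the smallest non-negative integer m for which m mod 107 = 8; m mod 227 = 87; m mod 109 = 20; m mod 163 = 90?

99624712

Combine the congruences pairwise.
From m ≡ 8 (mod 107) write m = 8 + 107t. Substituting into m ≡ 87 (mod 227) gives 107t ≡ 79 (mod 227), and since 107⁻¹ ≡ 157 (mod 227), t ≡ 145. Hence m ≡ 8 + 107·145 = 15523 (mod 24289).
From m ≡ 15523 (mod 24289) write m = 15523 + 24289t. Substituting into m ≡ 20 (mod 109) gives 24289t ≡ 84 (mod 109), and since 91⁻¹ ≡ 6 (mod 109), t ≡ 68. Hence m ≡ 15523 + 24289·68 = 1667175 (mod 2647501).
From m ≡ 1667175 (mod 2647501) write m = 1667175 + 2647501t. Substituting into m ≡ 90 (mod 163) gives 2647501t ≡ 79 (mod 163), and since 55⁻¹ ≡ 83 (mod 163), t ≡ 37. Hence m ≡ 1667175 + 2647501·37 = 99624712 (mod 431542663).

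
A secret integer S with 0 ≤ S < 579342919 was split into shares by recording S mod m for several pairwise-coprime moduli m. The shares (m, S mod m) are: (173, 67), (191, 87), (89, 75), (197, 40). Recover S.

Combine the congruences pairwise.
From S ≡ 67 (mod 173) write S = 67 + 173t. Substituting into S ≡ 87 (mod 191) gives 173t ≡ 20 (mod 191), and since 173⁻¹ ≡ 53 (mod 191), t ≡ 105. Hence S ≡ 67 + 173·105 = 18232 (mod 33043).
From S ≡ 18232 (mod 33043) write S = 18232 + 33043t. Substituting into S ≡ 75 (mod 89) gives 33043t ≡ 88 (mod 89), and since 24⁻¹ ≡ 26 (mod 89), t ≡ 63. Hence S ≡ 18232 + 33043·63 = 2099941 (mod 2940827).
From S ≡ 2099941 (mod 2940827) write S = 2099941 + 2940827t. Substituting into S ≡ 40 (mod 197) gives 2940827t ≡ 119 (mod 197), and since 11⁻¹ ≡ 18 (mod 197), t ≡ 172. Hence S ≡ 2099941 + 2940827·172 = 507922185 (mod 579342919).

507922185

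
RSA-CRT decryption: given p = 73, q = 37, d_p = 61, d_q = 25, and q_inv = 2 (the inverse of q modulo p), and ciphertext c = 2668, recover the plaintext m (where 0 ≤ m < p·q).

1140

m₁ = c^(d_p) mod p: c ≡ 40 (mod 73), and 40^61 mod 73 = 45.
m₂ = c^(d_q) mod q: c ≡ 4 (mod 37), and 4^25 mod 37 = 30.
h = q_inv·(m₁ − m₂) mod p = 2·(45 − 30) mod 73 = 30.
m = m₂ + h·q = 30 + 30·37 = 1140.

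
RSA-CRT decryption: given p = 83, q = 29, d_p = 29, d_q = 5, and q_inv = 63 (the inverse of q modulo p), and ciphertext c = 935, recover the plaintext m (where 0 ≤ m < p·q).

m₁ = c^(d_p) mod p: c ≡ 22 (mod 83), and 22^29 mod 83 = 73.
m₂ = c^(d_q) mod q: c ≡ 7 (mod 29), and 7^5 mod 29 = 16.
h = q_inv·(m₁ − m₂) mod p = 63·(73 − 16) mod 83 = 22.
m = m₂ + h·q = 16 + 22·29 = 654.

654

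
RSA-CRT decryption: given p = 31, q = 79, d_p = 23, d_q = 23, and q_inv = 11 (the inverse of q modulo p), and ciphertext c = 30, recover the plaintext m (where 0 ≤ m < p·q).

m₁ = c^(d_p) mod p: c ≡ 30 (mod 31), and 30^23 mod 31 = 30.
m₂ = c^(d_q) mod q: c ≡ 30 (mod 79), and 30^23 mod 79 = 47.
h = q_inv·(m₁ − m₂) mod p = 11·(30 − 47) mod 31 = 30.
m = m₂ + h·q = 47 + 30·79 = 2417.

2417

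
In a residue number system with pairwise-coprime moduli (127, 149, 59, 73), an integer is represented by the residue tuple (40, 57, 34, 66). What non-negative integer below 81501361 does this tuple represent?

43334472

Combine the congruences pairwise.
From x ≡ 40 (mod 127) write x = 40 + 127t. Substituting into x ≡ 57 (mod 149) gives 127t ≡ 17 (mod 149), and since 127⁻¹ ≡ 88 (mod 149), t ≡ 6. Hence x ≡ 40 + 127·6 = 802 (mod 18923).
From x ≡ 802 (mod 18923) write x = 802 + 18923t. Substituting into x ≡ 34 (mod 59) gives 18923t ≡ 58 (mod 59), and since 43⁻¹ ≡ 11 (mod 59), t ≡ 48. Hence x ≡ 802 + 18923·48 = 909106 (mod 1116457).
From x ≡ 909106 (mod 1116457) write x = 909106 + 1116457t. Substituting into x ≡ 66 (mod 73) gives 1116457t ≡ 29 (mod 73), and since 68⁻¹ ≡ 29 (mod 73), t ≡ 38. Hence x ≡ 909106 + 1116457·38 = 43334472 (mod 81501361).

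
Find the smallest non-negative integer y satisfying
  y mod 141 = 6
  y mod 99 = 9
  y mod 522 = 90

50202

gcd(141, 99) = 3 and 3 | (9 − 6), so the pair is consistent; merging gives y ≡ 3672 (mod 4653), where 4653 = lcm(141, 99).
gcd(4653, 522) = 9 and 9 | (90 − 3672), so the pair is consistent; merging gives y ≡ 50202 (mod 269874), where 269874 = lcm(4653, 522).
The solution is unique modulo lcm(141, 99, 522) = 269874.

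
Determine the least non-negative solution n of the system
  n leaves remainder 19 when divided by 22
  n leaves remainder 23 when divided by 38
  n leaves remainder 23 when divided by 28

5343

gcd(22, 38) = 2 and 2 | (23 − 19), so the pair is consistent; merging gives n ≡ 327 (mod 418), where 418 = lcm(22, 38).
gcd(418, 28) = 2 and 2 | (23 − 327), so the pair is consistent; merging gives n ≡ 5343 (mod 5852), where 5852 = lcm(418, 28).
The solution is unique modulo lcm(22, 38, 28) = 5852.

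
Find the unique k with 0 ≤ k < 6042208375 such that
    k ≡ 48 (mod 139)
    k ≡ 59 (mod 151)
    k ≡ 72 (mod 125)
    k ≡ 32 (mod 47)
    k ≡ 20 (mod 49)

The moduli are pairwise coprime; N = 139·151·125·47·49 = 6042208375.
N/139 = 43469125; 43469125 ≡ 72 (mod 139); 72·56 ≡ 1, so inverse 56.
N/151 = 40014625; 40014625 ≡ 78 (mod 151); 78·91 ≡ 1, so inverse 91.
N/125 = 48337667; 48337667 ≡ 42 (mod 125); 42·3 ≡ 1, so inverse 3.
N/47 = 128557625; 128557625 ≡ 29 (mod 47); 29·13 ≡ 1, so inverse 13.
N/49 = 123310375; 123310375 ≡ 13 (mod 49); 13·34 ≡ 1, so inverse 34.
k ≡ 48·43469125·56 + 59·40014625·91 + 72·48337667·3 + 32·128557625·13 + 20·123310375·34 = 479455492697.
479455492697 mod 6042208375 = 2121031072.

2121031072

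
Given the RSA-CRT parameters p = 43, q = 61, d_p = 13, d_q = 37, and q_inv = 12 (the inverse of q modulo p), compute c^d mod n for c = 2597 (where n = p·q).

2335

m₁ = c^(d_p) mod p: c ≡ 17 (mod 43), and 17^13 mod 43 = 13.
m₂ = c^(d_q) mod q: c ≡ 35 (mod 61), and 35^37 mod 61 = 17.
h = q_inv·(m₁ − m₂) mod p = 12·(13 − 17) mod 43 = 38.
m = m₂ + h·q = 17 + 38·61 = 2335.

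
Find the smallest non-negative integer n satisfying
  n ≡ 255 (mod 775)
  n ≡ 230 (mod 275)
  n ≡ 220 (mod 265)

422630

Combine the congruences pairwise.
gcd(775, 275) = 25 and 25 | (230 − 255), so the pair is consistent; merging gives n ≡ 4905 (mod 8525), where 8525 = lcm(775, 275).
gcd(8525, 265) = 5 and 5 | (220 − 4905), so the pair is consistent; merging gives n ≡ 422630 (mod 451825), where 451825 = lcm(8525, 265).
The solution is unique modulo lcm(775, 275, 265) = 451825.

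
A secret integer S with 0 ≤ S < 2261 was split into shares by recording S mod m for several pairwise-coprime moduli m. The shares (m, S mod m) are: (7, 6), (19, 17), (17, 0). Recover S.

The moduli are pairwise coprime; N = 7·19·17 = 2261.
N/7 = 323; 323 ≡ 1 (mod 7), inverse 1.
N/19 = 119; 119 ≡ 5 (mod 19); 5·4 ≡ 1, so inverse 4.
N/17 = 133; 133 ≡ 14 (mod 17); 14·11 ≡ 1, so inverse 11.
S ≡ 6·323·1 + 17·119·4 + 0·133·11 = 10030.
10030 mod 2261 = 986.

986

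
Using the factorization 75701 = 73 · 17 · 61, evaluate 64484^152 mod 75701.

37161

Mod 73: 64484 ≡ 25; by Fermat, exponent reduces to 152 mod 72 = 8; 25^8 ≡ 4 (mod 73).
Mod 17: 64484 ≡ 3; by Fermat, exponent reduces to 152 mod 16 = 8; 3^8 ≡ 16 (mod 17).
Mod 61: 64484 ≡ 7; by Fermat, exponent reduces to 152 mod 60 = 32; 7^32 ≡ 12 (mod 61).
Combine by CRT: x ≡ 4 (mod 73), x ≡ 16 (mod 17), x ≡ 12 (mod 61) ⇒ x ≡ 37161 (mod 75701).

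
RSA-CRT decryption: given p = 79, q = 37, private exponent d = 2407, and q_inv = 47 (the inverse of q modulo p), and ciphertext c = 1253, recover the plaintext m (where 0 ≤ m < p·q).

2825

d_p = d mod (p−1) = 2407 mod 78 = 67; d_q = d mod (q−1) = 31.
m₁ = c^(d_p) mod p: c ≡ 68 (mod 79), and 68^67 mod 79 = 60.
m₂ = c^(d_q) mod q: c ≡ 32 (mod 37), and 32^31 mod 37 = 13.
h = q_inv·(m₁ − m₂) mod p = 47·(60 − 13) mod 79 = 76.
m = m₂ + h·q = 13 + 76·37 = 2825.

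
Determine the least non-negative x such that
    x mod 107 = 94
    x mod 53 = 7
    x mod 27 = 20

From x ≡ 94 (mod 107) write x = 94 + 107t. Substituting into x ≡ 7 (mod 53) gives 107t ≡ 19 (mod 53), and since 1⁻¹ ≡ 1 (mod 53), t ≡ 19. Hence x ≡ 94 + 107·19 = 2127 (mod 5671).
From x ≡ 2127 (mod 5671) write x = 2127 + 5671t. Substituting into x ≡ 20 (mod 27) gives 5671t ≡ 26 (mod 27), and since 1⁻¹ ≡ 1 (mod 27), t ≡ 26. Hence x ≡ 2127 + 5671·26 = 149573 (mod 153117).

149573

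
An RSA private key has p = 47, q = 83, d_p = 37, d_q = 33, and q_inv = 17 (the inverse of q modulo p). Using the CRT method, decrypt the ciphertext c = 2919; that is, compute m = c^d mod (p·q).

1383

m₁ = c^(d_p) mod p: c ≡ 5 (mod 47), and 5^37 mod 47 = 20.
m₂ = c^(d_q) mod q: c ≡ 14 (mod 83), and 14^33 mod 83 = 55.
h = q_inv·(m₁ − m₂) mod p = 17·(20 − 55) mod 47 = 16.
m = m₂ + h·q = 55 + 16·83 = 1383.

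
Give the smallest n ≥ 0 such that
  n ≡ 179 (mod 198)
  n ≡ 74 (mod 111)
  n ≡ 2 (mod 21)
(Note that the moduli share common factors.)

Combine the congruences pairwise.
gcd(198, 111) = 3 and 3 | (74 − 179), so the pair is consistent; merging gives n ≡ 1961 (mod 7326), where 7326 = lcm(198, 111).
gcd(7326, 21) = 3 and 3 | (2 − 1961), so the pair is consistent; merging gives n ≡ 16613 (mod 51282), where 51282 = lcm(7326, 21).
The solution is unique modulo lcm(198, 111, 21) = 51282.

16613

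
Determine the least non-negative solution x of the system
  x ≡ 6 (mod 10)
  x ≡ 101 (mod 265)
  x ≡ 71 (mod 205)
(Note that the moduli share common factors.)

gcd(10, 265) = 5 and 5 | (101 − 6), so the pair is consistent; merging gives x ≡ 366 (mod 530), where 530 = lcm(10, 265).
gcd(530, 205) = 5 and 5 | (71 − 366), so the pair is consistent; merging gives x ≡ 16266 (mod 21730), where 21730 = lcm(530, 205).
The solution is unique modulo lcm(10, 265, 205) = 21730.

16266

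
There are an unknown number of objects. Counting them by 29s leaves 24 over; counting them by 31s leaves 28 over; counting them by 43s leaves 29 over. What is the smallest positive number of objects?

34128

The moduli are pairwise coprime; M = 29·31·43 = 38657.
M/29 = 1333; 1333 ≡ 28 (mod 29); 28·28 ≡ 1, so inverse 28.
M/31 = 1247; 1247 ≡ 7 (mod 31); 7·9 ≡ 1, so inverse 9.
M/43 = 899; 899 ≡ 39 (mod 43); 39·32 ≡ 1, so inverse 32.
N ≡ 24·1333·28 + 28·1247·9 + 29·899·32 = 2044292.
2044292 mod 38657 = 34128.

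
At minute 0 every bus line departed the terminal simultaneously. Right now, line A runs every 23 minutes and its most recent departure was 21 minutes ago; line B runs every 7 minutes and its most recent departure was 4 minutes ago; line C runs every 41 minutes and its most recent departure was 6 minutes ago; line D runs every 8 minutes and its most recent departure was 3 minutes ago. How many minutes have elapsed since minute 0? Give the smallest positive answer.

45147

The moduli are pairwise coprime; N = 23·7·41·8 = 52808.
N/23 = 2296; 2296 ≡ 19 (mod 23); 19·17 ≡ 1, so inverse 17.
N/7 = 7544; 7544 ≡ 5 (mod 7); 5·3 ≡ 1, so inverse 3.
N/41 = 1288; 1288 ≡ 17 (mod 41); 17·29 ≡ 1, so inverse 29.
N/8 = 6601; 6601 ≡ 1 (mod 8), inverse 1.
t ≡ 21·2296·17 + 4·7544·3 + 6·1288·29 + 3·6601·1 = 1154115.
1154115 mod 52808 = 45147.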